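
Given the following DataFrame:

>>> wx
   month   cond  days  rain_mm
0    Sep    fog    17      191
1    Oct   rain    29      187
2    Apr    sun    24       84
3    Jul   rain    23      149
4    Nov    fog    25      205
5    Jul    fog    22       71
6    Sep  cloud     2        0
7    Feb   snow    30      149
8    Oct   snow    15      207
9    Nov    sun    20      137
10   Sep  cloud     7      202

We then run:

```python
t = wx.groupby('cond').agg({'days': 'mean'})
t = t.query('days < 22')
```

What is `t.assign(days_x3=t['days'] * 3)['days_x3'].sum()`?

77.5

group by cond, mean of days:
            days
cond            
cloud   4.500000
fog    21.333333
rain   26.000000
snow   22.500000
sun    22.000000
filter rows where days < 22:
            days
cond            
cloud   4.500000
fog    21.333333
add column days_x3 = t['days'] * 3:
            days  days_x3
cond                     
cloud   4.500000     13.5
fog    21.333333     64.0
The sum of column 'days_x3' is 77.5.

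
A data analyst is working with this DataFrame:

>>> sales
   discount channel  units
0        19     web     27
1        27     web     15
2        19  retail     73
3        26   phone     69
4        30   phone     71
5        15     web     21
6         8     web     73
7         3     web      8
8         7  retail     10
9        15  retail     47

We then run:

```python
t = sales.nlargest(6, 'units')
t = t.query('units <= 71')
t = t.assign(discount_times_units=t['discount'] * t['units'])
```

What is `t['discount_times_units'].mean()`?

1285.5

take 6 rows with largest units:
   discount channel  units
2        19  retail     73
6         8     web     73
4        30   phone     71
3        26   phone     69
9        15  retail     47
0        19     web     27
filter rows where units <= 71:
   discount channel  units
4        30   phone     71
3        26   phone     69
9        15  retail     47
0        19     web     27
add column discount_times_units = t['discount'] * t['units']:
   discount channel  units  discount_times_units
4        30   phone     71                  2130
3        26   phone     69                  1794
9        15  retail     47                   705
0        19     web     27                   513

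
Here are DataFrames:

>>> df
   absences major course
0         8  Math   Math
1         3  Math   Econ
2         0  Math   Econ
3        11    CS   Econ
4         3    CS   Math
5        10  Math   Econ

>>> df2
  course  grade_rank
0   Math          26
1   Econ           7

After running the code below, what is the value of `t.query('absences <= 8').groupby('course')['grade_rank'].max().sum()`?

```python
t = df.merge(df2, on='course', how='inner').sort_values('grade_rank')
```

merge on 'course' (how='inner') → 6 rows:
   absences major course  grade_rank
0         8  Math   Math          26
1         3  Math   Econ           7
2         0  Math   Econ           7
3        11    CS   Econ           7
4         3    CS   Math          26
5        10  Math   Econ           7
sort by grade_rank:
   absences major course  grade_rank
1         3  Math   Econ           7
2         0  Math   Econ           7
3        11    CS   Econ           7
5        10  Math   Econ           7
0         8  Math   Math          26
4         3    CS   Math          26
filter rows where absences <= 8:
   absences major course  grade_rank
1         3  Math   Econ           7
2         0  Math   Econ           7
0         8  Math   Math          26
4         3    CS   Math          26
group by course, max of grade_rank:
course
Econ     7
Math    26
Name: grade_rank, dtype: int64

33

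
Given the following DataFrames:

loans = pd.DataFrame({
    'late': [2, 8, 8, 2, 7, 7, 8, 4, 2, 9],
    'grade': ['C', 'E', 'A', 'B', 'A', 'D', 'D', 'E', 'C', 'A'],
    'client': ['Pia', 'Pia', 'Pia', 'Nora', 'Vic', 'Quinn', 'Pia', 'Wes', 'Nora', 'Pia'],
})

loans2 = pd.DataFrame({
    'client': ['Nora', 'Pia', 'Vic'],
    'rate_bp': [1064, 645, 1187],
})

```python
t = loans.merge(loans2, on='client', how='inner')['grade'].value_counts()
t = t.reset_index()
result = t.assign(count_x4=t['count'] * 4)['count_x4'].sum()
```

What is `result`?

merge on 'client' (how='inner') → 8 rows:
   late grade client  rate_bp
0     2     C    Pia      645
1     8     E    Pia      645
2     8     A    Pia      645
3     2     B   Nora     1064
4     7     A    Vic     1187
5     8     D    Pia      645
6     2     C   Nora     1064
7     9     A    Pia      645
value_counts of grade:
grade
A    3
C    2
E    1
B    1
D    1
Name: count, dtype: int64
reset_index():
  grade  count
0     A      3
1     C      2
2     E      1
3     B      1
4     D      1
add column count_x4 = t['count'] * 4:
  grade  count  count_x4
0     A      3        12
1     C      2         8
2     E      1         4
3     B      1         4
4     D      1         4

32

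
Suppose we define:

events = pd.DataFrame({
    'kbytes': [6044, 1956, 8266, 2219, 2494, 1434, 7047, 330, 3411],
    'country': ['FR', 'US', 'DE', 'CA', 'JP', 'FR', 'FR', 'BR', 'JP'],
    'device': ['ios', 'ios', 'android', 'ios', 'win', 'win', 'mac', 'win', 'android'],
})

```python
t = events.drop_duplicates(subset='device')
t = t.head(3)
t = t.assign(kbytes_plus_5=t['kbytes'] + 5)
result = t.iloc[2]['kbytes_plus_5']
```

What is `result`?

2499

drop duplicate device (keep=first):
   kbytes country   device
0    6044      FR      ios
2    8266      DE  android
4    2494      JP      win
6    7047      FR      mac
take first 3 rows:
   kbytes country   device
0    6044      FR      ios
2    8266      DE  android
4    2494      JP      win
add column kbytes_plus_5 = t['kbytes'] + 5:
   kbytes country   device  kbytes_plus_5
0    6044      FR      ios           6049
2    8266      DE  android           8271
4    2494      JP      win           2499
Hence 2499.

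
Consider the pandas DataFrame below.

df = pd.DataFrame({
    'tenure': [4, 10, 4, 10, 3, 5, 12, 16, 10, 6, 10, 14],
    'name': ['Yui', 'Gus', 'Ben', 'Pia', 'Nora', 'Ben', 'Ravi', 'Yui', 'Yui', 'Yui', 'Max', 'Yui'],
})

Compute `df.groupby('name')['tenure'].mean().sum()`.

59.5

group by name, mean of tenure:
name
Ben      4.5
Gus     10.0
Max     10.0
Nora     3.0
Pia     10.0
Ravi    12.0
Yui     10.0
Name: tenure, dtype: float64
Finally, sum of the resulting series = 59.5.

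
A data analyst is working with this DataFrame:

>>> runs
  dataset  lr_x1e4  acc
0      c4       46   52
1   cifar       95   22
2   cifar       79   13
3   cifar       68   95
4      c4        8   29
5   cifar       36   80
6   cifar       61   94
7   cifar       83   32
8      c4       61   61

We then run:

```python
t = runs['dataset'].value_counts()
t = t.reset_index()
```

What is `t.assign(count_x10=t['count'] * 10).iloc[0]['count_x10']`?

60

value_counts of dataset:
dataset
cifar    6
c4       3
Name: count, dtype: int64
reset_index():
  dataset  count
0   cifar      6
1      c4      3
add column count_x10 = t['count'] * 10:
  dataset  count  count_x10
0   cifar      6         60
1      c4      3         30
Hence 60.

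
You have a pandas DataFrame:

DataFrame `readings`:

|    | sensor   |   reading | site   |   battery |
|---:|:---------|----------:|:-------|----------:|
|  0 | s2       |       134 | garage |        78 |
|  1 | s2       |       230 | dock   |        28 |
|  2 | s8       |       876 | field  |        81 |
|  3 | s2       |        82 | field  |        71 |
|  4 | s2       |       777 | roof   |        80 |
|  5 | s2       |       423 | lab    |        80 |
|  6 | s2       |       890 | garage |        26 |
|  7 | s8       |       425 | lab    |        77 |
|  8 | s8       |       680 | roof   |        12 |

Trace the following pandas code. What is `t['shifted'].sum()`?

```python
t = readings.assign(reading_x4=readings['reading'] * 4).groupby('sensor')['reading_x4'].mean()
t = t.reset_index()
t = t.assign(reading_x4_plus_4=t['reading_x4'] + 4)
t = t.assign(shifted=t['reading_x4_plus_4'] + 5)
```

4350.0

add column reading_x4 = readings['reading'] * 4:
  sensor  reading    site  battery  reading_x4
0     s2      134  garage       78         536
1     s2      230    dock       28         920
2     s8      876   field       81        3504
3     s2       82   field       71         328
4     s2      777    roof       80        3108
5     s2      423     lab       80        1692
6     s2      890  garage       26        3560
7     s8      425     lab       77        1700
8     s8      680    roof       12        2720
group by sensor, mean of reading_x4:
sensor
s2    1690.666667
s8    2641.333333
Name: reading_x4, dtype: float64
reset_index():
  sensor   reading_x4
0     s2  1690.666667
1     s8  2641.333333
add column reading_x4_plus_4 = t['reading_x4'] + 4:
  sensor   reading_x4  reading_x4_plus_4
0     s2  1690.666667        1694.666667
1     s8  2641.333333        2645.333333
add column shifted = t['reading_x4_plus_4'] + 5:
  sensor   reading_x4  reading_x4_plus_4      shifted
0     s2  1690.666667        1694.666667  1699.666667
1     s8  2641.333333        2645.333333  2650.333333
Hence 4350.0.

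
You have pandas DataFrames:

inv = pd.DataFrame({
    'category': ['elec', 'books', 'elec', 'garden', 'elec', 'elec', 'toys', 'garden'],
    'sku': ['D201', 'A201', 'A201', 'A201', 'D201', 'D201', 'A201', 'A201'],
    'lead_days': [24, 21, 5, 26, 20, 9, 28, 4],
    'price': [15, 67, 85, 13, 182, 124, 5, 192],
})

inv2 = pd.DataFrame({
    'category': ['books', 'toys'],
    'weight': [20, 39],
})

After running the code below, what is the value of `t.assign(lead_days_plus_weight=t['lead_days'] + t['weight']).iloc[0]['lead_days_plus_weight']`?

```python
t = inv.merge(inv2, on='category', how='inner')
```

41

merge on 'category' (how='inner') → 2 rows:
  category   sku  lead_days  price  weight
0    books  A201         21     67      20
1     toys  A201         28      5      39
add column lead_days_plus_weight = t['lead_days'] + t['weight']:
  category   sku  lead_days  price  weight  lead_days_plus_weight
0    books  A201         21     67      20                     41
1     toys  A201         28      5      39                     67
Hence 41.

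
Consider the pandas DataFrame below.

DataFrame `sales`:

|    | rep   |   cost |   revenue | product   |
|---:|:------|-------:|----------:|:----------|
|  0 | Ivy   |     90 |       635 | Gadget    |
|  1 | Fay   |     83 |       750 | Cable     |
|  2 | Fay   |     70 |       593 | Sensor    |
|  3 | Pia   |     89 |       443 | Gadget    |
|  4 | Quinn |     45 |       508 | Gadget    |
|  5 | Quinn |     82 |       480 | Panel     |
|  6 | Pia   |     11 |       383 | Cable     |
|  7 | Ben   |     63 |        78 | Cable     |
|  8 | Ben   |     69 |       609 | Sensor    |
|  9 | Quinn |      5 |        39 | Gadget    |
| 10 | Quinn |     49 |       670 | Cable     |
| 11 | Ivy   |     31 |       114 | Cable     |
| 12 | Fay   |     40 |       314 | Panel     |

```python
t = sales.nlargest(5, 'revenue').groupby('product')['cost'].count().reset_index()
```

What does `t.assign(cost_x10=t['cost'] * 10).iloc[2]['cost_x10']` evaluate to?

take 5 rows with largest revenue:
      rep  cost  revenue product
1     Fay    83      750   Cable
10  Quinn    49      670   Cable
0     Ivy    90      635  Gadget
8     Ben    69      609  Sensor
2     Fay    70      593  Sensor
group by product, count of cost:
product
Cable     2
Gadget    1
Sensor    2
Name: cost, dtype: int64
reset_index():
  product  cost
0   Cable     2
1  Gadget     1
2  Sensor     2
add column cost_x10 = t['cost'] * 10:
  product  cost  cost_x10
0   Cable     2        20
1  Gadget     1        10
2  Sensor     2        20

20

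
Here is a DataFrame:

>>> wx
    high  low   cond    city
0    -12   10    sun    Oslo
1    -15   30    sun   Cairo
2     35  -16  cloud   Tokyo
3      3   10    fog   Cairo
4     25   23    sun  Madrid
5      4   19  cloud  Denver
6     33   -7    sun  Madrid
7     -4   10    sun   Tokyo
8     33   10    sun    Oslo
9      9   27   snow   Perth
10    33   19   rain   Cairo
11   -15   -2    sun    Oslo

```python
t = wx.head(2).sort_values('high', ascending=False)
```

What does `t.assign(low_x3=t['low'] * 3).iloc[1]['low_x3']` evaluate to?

90

take first 2 rows:
   high  low cond   city
0   -12   10  sun   Oslo
1   -15   30  sun  Cairo
sort by high descending:
   high  low cond   city
0   -12   10  sun   Oslo
1   -15   30  sun  Cairo
add column low_x3 = t['low'] * 3:
   high  low cond   city  low_x3
0   -12   10  sun   Oslo      30
1   -15   30  sun  Cairo      90
Reading off the value at position 1, column 'low_x3', we get 90.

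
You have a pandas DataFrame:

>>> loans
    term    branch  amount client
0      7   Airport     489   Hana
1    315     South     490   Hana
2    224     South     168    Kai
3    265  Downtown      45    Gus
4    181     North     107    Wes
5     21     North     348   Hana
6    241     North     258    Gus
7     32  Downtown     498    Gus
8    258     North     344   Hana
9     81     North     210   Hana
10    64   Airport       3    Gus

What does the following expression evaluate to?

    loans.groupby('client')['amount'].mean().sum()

group by client, mean of amount:
client
Gus     201.0
Hana    376.2
Kai     168.0
Wes     107.0
Name: amount, dtype: float64
Hence 852.2.

852.2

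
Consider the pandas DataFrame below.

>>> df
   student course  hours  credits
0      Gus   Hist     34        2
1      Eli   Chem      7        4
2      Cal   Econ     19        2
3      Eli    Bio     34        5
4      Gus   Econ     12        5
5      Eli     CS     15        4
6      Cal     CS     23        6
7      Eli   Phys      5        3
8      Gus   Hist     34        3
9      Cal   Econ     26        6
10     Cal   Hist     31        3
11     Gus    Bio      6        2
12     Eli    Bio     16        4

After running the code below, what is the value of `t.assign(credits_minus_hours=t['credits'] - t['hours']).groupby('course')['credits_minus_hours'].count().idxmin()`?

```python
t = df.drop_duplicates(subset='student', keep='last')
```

drop duplicate student (keep=last):
   student course  hours  credits
10     Cal   Hist     31        3
11     Gus    Bio      6        2
12     Eli    Bio     16        4
add column credits_minus_hours = t['credits'] - t['hours']:
   student course  hours  credits  credits_minus_hours
10     Cal   Hist     31        3                  -28
11     Gus    Bio      6        2                   -4
12     Eli    Bio     16        4                  -12
group by course, count of credits_minus_hours:
course
Bio     2
Hist    1
Name: credits_minus_hours, dtype: int64
Then the label with the smallest value: Hist

Hist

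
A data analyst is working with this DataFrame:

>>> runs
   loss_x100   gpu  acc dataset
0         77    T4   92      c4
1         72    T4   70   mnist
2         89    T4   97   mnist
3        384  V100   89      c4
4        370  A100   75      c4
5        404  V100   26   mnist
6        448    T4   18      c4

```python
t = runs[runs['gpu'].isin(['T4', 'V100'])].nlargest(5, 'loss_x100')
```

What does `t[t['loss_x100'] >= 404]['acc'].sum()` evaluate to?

filter rows where gpu in ['T4', 'V100']:
   loss_x100   gpu  acc dataset
0         77    T4   92      c4
1         72    T4   70   mnist
2         89    T4   97   mnist
3        384  V100   89      c4
5        404  V100   26   mnist
6        448    T4   18      c4
take 5 rows with largest loss_x100:
   loss_x100   gpu  acc dataset
6        448    T4   18      c4
5        404  V100   26   mnist
3        384  V100   89      c4
2         89    T4   97   mnist
0         77    T4   92      c4
filter rows where loss_x100 >= 404:
   loss_x100   gpu  acc dataset
6        448    T4   18      c4
5        404  V100   26   mnist
The sum of column 'acc' is 44.

44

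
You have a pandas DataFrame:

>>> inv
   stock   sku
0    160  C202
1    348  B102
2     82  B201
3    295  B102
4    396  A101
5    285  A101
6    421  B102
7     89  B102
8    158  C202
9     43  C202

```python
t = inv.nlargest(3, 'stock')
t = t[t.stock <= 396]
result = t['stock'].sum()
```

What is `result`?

take 3 rows with largest stock:
   stock   sku
6    421  B102
4    396  A101
1    348  B102
filter rows where stock <= 396:
   stock   sku
4    396  A101
1    348  B102
sum of column 'stock' → 744

744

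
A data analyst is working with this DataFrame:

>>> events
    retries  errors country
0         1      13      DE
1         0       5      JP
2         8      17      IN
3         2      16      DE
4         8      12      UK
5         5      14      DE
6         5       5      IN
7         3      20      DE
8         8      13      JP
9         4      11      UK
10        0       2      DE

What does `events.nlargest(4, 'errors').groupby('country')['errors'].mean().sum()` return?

33.6666666667

take 4 rows with largest errors:
   retries  errors country
7        3      20      DE
2        8      17      IN
3        2      16      DE
5        5      14      DE
group by country, mean of errors:
country
DE    16.666667
IN    17.000000
Name: errors, dtype: float64
Reading off the sum of the resulting series, we get 33.6666666667.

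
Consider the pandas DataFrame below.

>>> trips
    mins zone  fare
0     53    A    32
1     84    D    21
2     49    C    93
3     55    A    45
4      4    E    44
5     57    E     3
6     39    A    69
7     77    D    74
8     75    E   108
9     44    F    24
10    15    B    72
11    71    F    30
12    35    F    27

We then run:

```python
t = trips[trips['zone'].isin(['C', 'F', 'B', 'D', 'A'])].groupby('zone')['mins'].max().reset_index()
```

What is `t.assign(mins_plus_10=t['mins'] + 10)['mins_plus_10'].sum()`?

filter rows where zone in ['C', 'F', 'B', 'D', 'A']:
    mins zone  fare
0     53    A    32
1     84    D    21
2     49    C    93
3     55    A    45
6     39    A    69
7     77    D    74
9     44    F    24
10    15    B    72
11    71    F    30
12    35    F    27
group by zone, max of mins:
zone
A    55
B    15
C    49
D    84
F    71
Name: mins, dtype: int64
reset_index():
  zone  mins
0    A    55
1    B    15
2    C    49
3    D    84
4    F    71
add column mins_plus_10 = t['mins'] + 10:
  zone  mins  mins_plus_10
0    A    55            65
1    B    15            25
2    C    49            59
3    D    84            94
4    F    71            81

324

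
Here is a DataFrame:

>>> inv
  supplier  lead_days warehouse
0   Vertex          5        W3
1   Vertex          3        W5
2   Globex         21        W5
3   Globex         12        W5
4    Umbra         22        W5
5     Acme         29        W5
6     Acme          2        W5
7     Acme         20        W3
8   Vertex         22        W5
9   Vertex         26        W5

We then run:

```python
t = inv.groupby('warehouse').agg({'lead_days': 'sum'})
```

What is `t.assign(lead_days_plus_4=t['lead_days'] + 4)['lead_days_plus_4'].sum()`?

group by warehouse, sum of lead_days:
           lead_days
warehouse           
W3                25
W5               137
add column lead_days_plus_4 = t['lead_days'] + 4:
           lead_days  lead_days_plus_4
warehouse                             
W3                25                29
W5               137               141

170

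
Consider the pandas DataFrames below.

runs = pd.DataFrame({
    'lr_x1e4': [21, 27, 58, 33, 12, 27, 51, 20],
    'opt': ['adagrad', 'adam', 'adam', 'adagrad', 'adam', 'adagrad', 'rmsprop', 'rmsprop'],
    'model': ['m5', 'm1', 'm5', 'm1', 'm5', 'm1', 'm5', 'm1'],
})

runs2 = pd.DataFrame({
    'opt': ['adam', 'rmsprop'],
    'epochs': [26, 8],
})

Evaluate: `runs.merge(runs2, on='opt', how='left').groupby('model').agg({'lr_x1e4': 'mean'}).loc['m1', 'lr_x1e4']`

merge on 'opt' (how='left') → 8 rows:
   lr_x1e4      opt model  epochs
0       21  adagrad    m5     NaN
1       27     adam    m1    26.0
2       58     adam    m5    26.0
3       33  adagrad    m1     NaN
4       12     adam    m5    26.0
5       27  adagrad    m1     NaN
6       51  rmsprop    m5     8.0
7       20  rmsprop    m1     8.0
group by model, mean of lr_x1e4:
       lr_x1e4
model         
m1       26.75
m5       35.50

26.75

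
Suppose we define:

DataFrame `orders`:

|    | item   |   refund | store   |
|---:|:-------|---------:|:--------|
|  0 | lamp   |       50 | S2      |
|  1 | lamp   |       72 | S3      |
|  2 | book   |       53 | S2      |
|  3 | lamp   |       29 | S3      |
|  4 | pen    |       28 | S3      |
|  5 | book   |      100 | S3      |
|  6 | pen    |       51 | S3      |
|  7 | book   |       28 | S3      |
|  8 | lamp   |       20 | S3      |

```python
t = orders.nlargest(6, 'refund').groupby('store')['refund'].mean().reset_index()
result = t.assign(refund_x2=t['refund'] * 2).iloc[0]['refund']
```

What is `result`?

take 6 rows with largest refund:
   item  refund store
5  book     100    S3
1  lamp      72    S3
2  book      53    S2
6   pen      51    S3
0  lamp      50    S2
3  lamp      29    S3
group by store, mean of refund:
store
S2    51.5
S3    63.0
Name: refund, dtype: float64
reset_index():
  store  refund
0    S2    51.5
1    S3    63.0
add column refund_x2 = t['refund'] * 2:
  store  refund  refund_x2
0    S2    51.5      103.0
1    S3    63.0      126.0

51.5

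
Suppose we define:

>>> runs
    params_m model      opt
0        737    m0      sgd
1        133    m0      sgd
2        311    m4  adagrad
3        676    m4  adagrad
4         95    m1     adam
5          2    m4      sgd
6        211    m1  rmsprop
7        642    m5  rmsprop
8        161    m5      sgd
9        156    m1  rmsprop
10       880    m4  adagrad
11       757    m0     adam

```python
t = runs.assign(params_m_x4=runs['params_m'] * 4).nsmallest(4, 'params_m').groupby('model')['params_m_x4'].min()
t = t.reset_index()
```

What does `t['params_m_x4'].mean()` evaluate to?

306.666666667

add column params_m_x4 = runs['params_m'] * 4:
    params_m model      opt  params_m_x4
0        737    m0      sgd         2948
1        133    m0      sgd          532
2        311    m4  adagrad         1244
3        676    m4  adagrad         2704
4         95    m1     adam          380
5          2    m4      sgd            8
6        211    m1  rmsprop          844
7        642    m5  rmsprop         2568
8        161    m5      sgd          644
9        156    m1  rmsprop          624
10       880    m4  adagrad         3520
11       757    m0     adam         3028
take 4 rows with smallest params_m:
   params_m model      opt  params_m_x4
5         2    m4      sgd            8
4        95    m1     adam          380
1       133    m0      sgd          532
9       156    m1  rmsprop          624
group by model, min of params_m_x4:
model
m0    532
m1    380
m4      8
Name: params_m_x4, dtype: int64
reset_index():
  model  params_m_x4
0    m0          532
1    m1          380
2    m4            8
Finally, mean of column 'params_m_x4' = 306.666666667.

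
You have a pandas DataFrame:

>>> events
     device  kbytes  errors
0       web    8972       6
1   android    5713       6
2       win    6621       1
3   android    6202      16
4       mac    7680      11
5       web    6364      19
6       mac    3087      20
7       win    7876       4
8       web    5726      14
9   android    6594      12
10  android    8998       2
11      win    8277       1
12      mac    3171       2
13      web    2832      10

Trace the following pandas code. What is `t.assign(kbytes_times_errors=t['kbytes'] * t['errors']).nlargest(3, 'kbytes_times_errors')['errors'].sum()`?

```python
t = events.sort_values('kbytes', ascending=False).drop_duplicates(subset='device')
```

sort by kbytes descending:
     device  kbytes  errors
10  android    8998       2
0       web    8972       6
11      win    8277       1
7       win    7876       4
4       mac    7680      11
2       win    6621       1
9   android    6594      12
5       web    6364      19
3   android    6202      16
8       web    5726      14
1   android    5713       6
12      mac    3171       2
6       mac    3087      20
13      web    2832      10
drop duplicate device (keep=first):
     device  kbytes  errors
10  android    8998       2
0       web    8972       6
11      win    8277       1
4       mac    7680      11
add column kbytes_times_errors = t['kbytes'] * t['errors']:
     device  kbytes  errors  kbytes_times_errors
10  android    8998       2                17996
0       web    8972       6                53832
11      win    8277       1                 8277
4       mac    7680      11                84480
take 3 rows with largest kbytes_times_errors:
     device  kbytes  errors  kbytes_times_errors
4       mac    7680      11                84480
0       web    8972       6                53832
10  android    8998       2                17996
sum of column 'errors' → 19

19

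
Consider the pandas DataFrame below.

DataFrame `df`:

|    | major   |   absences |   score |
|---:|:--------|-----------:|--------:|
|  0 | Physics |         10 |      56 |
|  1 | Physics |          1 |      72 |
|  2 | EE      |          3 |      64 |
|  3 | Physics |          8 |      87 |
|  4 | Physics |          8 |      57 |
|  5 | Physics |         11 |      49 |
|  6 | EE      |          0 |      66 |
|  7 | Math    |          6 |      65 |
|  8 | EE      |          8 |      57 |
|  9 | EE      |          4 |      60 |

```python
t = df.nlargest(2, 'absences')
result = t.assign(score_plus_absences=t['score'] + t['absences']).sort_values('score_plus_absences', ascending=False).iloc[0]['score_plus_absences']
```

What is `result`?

66

take 2 rows with largest absences:
     major  absences  score
5  Physics        11     49
0  Physics        10     56
add column score_plus_absences = t['score'] + t['absences']:
     major  absences  score  score_plus_absences
5  Physics        11     49                   60
0  Physics        10     56                   66
sort by score_plus_absences descending:
     major  absences  score  score_plus_absences
0  Physics        10     56                   66
5  Physics        11     49                   60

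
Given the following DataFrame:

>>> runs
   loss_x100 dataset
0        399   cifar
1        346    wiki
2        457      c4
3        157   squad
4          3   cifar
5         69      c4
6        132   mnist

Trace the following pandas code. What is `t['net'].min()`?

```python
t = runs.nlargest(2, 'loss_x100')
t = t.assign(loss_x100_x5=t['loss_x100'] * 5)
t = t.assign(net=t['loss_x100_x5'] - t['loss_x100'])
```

take 2 rows with largest loss_x100:
   loss_x100 dataset
2        457      c4
0        399   cifar
add column loss_x100_x5 = t['loss_x100'] * 5:
   loss_x100 dataset  loss_x100_x5
2        457      c4          2285
0        399   cifar          1995
add column net = t['loss_x100_x5'] - t['loss_x100']:
   loss_x100 dataset  loss_x100_x5   net
2        457      c4          2285  1828
0        399   cifar          1995  1596

1596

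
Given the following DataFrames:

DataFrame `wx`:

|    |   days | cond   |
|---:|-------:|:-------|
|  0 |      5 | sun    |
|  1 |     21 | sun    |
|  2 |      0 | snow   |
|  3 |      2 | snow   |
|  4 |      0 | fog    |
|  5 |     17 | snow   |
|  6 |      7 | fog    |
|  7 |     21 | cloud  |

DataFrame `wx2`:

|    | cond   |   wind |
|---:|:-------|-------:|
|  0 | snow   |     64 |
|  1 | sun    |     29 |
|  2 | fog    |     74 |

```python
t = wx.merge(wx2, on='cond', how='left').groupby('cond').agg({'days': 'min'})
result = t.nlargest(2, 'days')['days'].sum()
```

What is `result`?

26

merge on 'cond' (how='left') → 8 rows:
   days   cond  wind
0     5    sun  29.0
1    21    sun  29.0
2     0   snow  64.0
3     2   snow  64.0
4     0    fog  74.0
5    17   snow  64.0
6     7    fog  74.0
7    21  cloud   NaN
group by cond, min of days:
       days
cond       
cloud    21
fog       0
snow      0
sun       5
take 2 rows with largest days:
       days
cond       
cloud    21
sun       5
sum of column 'days' → 26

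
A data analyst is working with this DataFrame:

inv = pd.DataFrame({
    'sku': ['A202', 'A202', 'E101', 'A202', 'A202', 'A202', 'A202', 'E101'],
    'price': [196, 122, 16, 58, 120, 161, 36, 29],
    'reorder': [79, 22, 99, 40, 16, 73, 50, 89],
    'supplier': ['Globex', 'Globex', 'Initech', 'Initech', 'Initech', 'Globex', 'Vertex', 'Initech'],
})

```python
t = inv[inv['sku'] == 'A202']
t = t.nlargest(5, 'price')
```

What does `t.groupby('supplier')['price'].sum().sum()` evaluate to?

filter rows where sku == 'A202':
    sku  price  reorder supplier
0  A202    196       79   Globex
1  A202    122       22   Globex
3  A202     58       40  Initech
4  A202    120       16  Initech
5  A202    161       73   Globex
6  A202     36       50   Vertex
take 5 rows with largest price:
    sku  price  reorder supplier
0  A202    196       79   Globex
5  A202    161       73   Globex
1  A202    122       22   Globex
4  A202    120       16  Initech
3  A202     58       40  Initech
group by supplier, sum of price:
supplier
Globex     479
Initech    178
Name: price, dtype: int64
Then the sum of the resulting series: 657

657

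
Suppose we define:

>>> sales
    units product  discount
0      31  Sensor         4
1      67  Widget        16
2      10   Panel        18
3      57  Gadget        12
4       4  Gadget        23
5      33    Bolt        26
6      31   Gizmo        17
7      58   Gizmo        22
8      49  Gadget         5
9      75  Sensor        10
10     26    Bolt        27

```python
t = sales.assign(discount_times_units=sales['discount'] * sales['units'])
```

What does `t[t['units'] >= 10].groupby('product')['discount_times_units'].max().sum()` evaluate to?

4820

add column discount_times_units = sales['discount'] * sales['units']:
    units product  discount  discount_times_units
0      31  Sensor         4                   124
1      67  Widget        16                  1072
2      10   Panel        18                   180
3      57  Gadget        12                   684
4       4  Gadget        23                    92
5      33    Bolt        26                   858
6      31   Gizmo        17                   527
7      58   Gizmo        22                  1276
8      49  Gadget         5                   245
9      75  Sensor        10                   750
10     26    Bolt        27                   702
filter rows where units >= 10:
    units product  discount  discount_times_units
0      31  Sensor         4                   124
1      67  Widget        16                  1072
2      10   Panel        18                   180
3      57  Gadget        12                   684
5      33    Bolt        26                   858
6      31   Gizmo        17                   527
7      58   Gizmo        22                  1276
8      49  Gadget         5                   245
9      75  Sensor        10                   750
10     26    Bolt        27                   702
group by product, max of discount_times_units:
product
Bolt       858
Gadget     684
Gizmo     1276
Panel      180
Sensor     750
Widget    1072
Name: discount_times_units, dtype: int64
Then the sum of the resulting series: 4820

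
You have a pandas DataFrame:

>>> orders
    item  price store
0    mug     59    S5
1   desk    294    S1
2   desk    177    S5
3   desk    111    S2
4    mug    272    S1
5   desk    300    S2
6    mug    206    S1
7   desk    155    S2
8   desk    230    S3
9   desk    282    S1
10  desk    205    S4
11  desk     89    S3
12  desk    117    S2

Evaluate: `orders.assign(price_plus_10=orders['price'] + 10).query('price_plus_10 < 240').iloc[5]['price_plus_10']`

215

add column price_plus_10 = orders['price'] + 10:
    item  price store  price_plus_10
0    mug     59    S5             69
1   desk    294    S1            304
2   desk    177    S5            187
3   desk    111    S2            121
4    mug    272    S1            282
5   desk    300    S2            310
6    mug    206    S1            216
7   desk    155    S2            165
8   desk    230    S3            240
9   desk    282    S1            292
10  desk    205    S4            215
11  desk     89    S3             99
12  desk    117    S2            127
filter rows where price_plus_10 < 240:
    item  price store  price_plus_10
0    mug     59    S5             69
2   desk    177    S5            187
3   desk    111    S2            121
6    mug    206    S1            216
7   desk    155    S2            165
10  desk    205    S4            215
11  desk     89    S3             99
12  desk    117    S2            127
So iloc[5]['price_plus_10'] = 215.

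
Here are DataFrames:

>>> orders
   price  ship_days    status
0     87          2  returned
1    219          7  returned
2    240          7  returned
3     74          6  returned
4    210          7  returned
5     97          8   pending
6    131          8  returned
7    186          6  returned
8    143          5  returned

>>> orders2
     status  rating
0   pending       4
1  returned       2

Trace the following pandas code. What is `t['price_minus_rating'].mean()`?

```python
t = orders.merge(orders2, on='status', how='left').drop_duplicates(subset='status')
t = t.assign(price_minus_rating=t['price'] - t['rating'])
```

merge on 'status' (how='left') → 9 rows:
   price  ship_days    status  rating
0     87          2  returned       2
1    219          7  returned       2
2    240          7  returned       2
3     74          6  returned       2
4    210          7  returned       2
5     97          8   pending       4
6    131          8  returned       2
7    186          6  returned       2
8    143          5  returned       2
drop duplicate status (keep=first):
   price  ship_days    status  rating
0     87          2  returned       2
5     97          8   pending       4
add column price_minus_rating = t['price'] - t['rating']:
   price  ship_days    status  rating  price_minus_rating
0     87          2  returned       2                  85
5     97          8   pending       4                  93
Then the mean of column 'price_minus_rating': 89.0

89.0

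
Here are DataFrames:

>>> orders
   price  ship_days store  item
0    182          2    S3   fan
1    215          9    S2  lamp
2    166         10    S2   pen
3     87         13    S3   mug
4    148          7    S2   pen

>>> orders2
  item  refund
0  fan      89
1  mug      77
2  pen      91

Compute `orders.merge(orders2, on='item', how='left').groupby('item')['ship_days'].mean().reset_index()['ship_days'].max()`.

13.0

merge on 'item' (how='left') → 5 rows:
   price  ship_days store  item  refund
0    182          2    S3   fan    89.0
1    215          9    S2  lamp     NaN
2    166         10    S2   pen    91.0
3     87         13    S3   mug    77.0
4    148          7    S2   pen    91.0
group by item, mean of ship_days:
item
fan      2.0
lamp     9.0
mug     13.0
pen      8.5
Name: ship_days, dtype: float64
reset_index():
   item  ship_days
0   fan        2.0
1  lamp        9.0
2   mug       13.0
3   pen        8.5
Hence 13.0.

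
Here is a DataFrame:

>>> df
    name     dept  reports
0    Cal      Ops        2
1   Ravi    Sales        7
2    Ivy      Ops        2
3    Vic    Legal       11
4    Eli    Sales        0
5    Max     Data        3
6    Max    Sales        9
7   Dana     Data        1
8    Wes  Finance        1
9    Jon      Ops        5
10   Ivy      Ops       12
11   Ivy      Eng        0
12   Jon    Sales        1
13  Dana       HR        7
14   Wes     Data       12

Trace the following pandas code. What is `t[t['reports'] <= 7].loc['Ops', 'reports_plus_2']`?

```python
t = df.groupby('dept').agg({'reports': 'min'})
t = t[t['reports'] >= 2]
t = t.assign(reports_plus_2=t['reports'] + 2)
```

group by dept, min of reports:
         reports
dept            
Data           1
Eng            0
Finance        1
HR             7
Legal         11
Ops            2
Sales          0
filter rows where reports >= 2:
       reports
dept          
HR           7
Legal       11
Ops          2
add column reports_plus_2 = t['reports'] + 2:
       reports  reports_plus_2
dept                          
HR           7               9
Legal       11              13
Ops          2               4
filter rows where reports <= 7:
      reports  reports_plus_2
dept                         
HR          7               9
Ops         2               4
Finally, value at row 'Ops', column 'reports_plus_2' = 4.

4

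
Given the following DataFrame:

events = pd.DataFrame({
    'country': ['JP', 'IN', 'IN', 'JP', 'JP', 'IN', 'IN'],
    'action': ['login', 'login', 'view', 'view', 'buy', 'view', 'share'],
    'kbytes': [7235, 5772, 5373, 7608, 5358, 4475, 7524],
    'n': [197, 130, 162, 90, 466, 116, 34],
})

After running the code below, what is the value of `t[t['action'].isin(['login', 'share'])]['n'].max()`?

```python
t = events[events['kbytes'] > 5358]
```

197

filter rows where kbytes > 5358:
  country action  kbytes    n
0      JP  login    7235  197
1      IN  login    5772  130
2      IN   view    5373  162
3      JP   view    7608   90
6      IN  share    7524   34
filter rows where action in ['login', 'share']:
  country action  kbytes    n
0      JP  login    7235  197
1      IN  login    5772  130
6      IN  share    7524   34
Hence 197.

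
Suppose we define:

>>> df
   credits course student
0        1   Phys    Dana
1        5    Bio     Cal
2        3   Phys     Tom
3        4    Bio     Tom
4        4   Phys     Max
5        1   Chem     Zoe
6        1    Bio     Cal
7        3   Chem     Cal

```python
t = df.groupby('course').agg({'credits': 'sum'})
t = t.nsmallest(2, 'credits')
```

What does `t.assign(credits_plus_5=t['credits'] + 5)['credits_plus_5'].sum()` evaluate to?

group by course, sum of credits:
        credits
course         
Bio          10
Chem          4
Phys          8
take 2 rows with smallest credits:
        credits
course         
Chem          4
Phys          8
add column credits_plus_5 = t['credits'] + 5:
        credits  credits_plus_5
course                         
Chem          4               9
Phys          8              13
Finally, sum of column 'credits_plus_5' = 22.

22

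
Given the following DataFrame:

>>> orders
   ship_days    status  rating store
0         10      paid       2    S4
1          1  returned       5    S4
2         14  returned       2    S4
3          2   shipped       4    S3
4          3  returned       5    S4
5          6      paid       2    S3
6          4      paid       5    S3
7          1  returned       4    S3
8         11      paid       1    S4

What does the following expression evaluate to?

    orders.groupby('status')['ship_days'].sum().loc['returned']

19

group by status, sum of ship_days:
status
paid        31
returned    19
shipped      2
Name: ship_days, dtype: int64
Reading off the value at index 'returned', we get 19.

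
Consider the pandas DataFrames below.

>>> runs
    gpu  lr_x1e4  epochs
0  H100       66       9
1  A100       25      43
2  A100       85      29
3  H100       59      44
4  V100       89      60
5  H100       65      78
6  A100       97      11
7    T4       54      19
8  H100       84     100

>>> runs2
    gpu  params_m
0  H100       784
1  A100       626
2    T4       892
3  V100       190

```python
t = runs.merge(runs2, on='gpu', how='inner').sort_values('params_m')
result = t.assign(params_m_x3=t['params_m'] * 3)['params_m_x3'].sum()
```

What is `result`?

18288

merge on 'gpu' (how='inner') → 9 rows:
    gpu  lr_x1e4  epochs  params_m
0  H100       66       9       784
1  A100       25      43       626
2  A100       85      29       626
3  H100       59      44       784
4  V100       89      60       190
5  H100       65      78       784
6  A100       97      11       626
7    T4       54      19       892
8  H100       84     100       784
sort by params_m:
    gpu  lr_x1e4  epochs  params_m
4  V100       89      60       190
1  A100       25      43       626
2  A100       85      29       626
6  A100       97      11       626
0  H100       66       9       784
3  H100       59      44       784
5  H100       65      78       784
8  H100       84     100       784
7    T4       54      19       892
add column params_m_x3 = t['params_m'] * 3:
    gpu  lr_x1e4  epochs  params_m  params_m_x3
4  V100       89      60       190          570
1  A100       25      43       626         1878
2  A100       85      29       626         1878
6  A100       97      11       626         1878
0  H100       66       9       784         2352
3  H100       59      44       784         2352
5  H100       65      78       784         2352
8  H100       84     100       784         2352
7    T4       54      19       892         2676
Then the sum of column 'params_m_x3': 18288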